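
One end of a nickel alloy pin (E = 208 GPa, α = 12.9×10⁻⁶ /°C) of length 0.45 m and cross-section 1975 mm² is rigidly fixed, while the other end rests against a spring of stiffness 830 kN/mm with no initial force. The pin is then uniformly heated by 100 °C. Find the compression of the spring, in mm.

δ ≈ 0.304 mm

Free thermal expansion: δ_free = αΔT L = 12.9×10⁻⁶ × 100 × 450 = 0.5805 mm.
With a force P in the spring, the elastic change of the pin is PL/(AE) and that of the spring is P/k; compatibility requires their sum to equal δ_free.
P [ L/(AE) + 1/k ] = δ_free → P [ 450/(1975×208×10³) + 1/(830×10³) ] = 0.5805.
P = 0.5805 / 2.3×10⁻⁶ = 252400 N.
Spring compression = P/k = 252400/(830×10³) = 0.3041 mm.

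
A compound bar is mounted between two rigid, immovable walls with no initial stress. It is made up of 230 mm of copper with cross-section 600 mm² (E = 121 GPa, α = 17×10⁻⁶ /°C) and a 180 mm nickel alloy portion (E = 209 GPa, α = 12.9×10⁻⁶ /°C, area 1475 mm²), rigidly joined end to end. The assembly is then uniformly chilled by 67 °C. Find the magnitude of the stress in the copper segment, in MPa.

σ ≈ 185 MPa (tensile)

If the supports were absent, the total length change would be Σ αᵢΔT Lᵢ = 17×10⁻⁶×67×230 + 12.9×10⁻⁶×67×180 = 0.4175 mm.
The walls prevent any net length change, so an axial force P (same in every segment) develops. Compatibility: P · Σ Lᵢ/(AᵢEᵢ) = δ_free.
The series flexibility is Σ Lᵢ/(AᵢEᵢ) = 230/(600×121×10³) + 180/(1475×209×10³) = 3.752×10⁻⁶ mm/N.
So P = 0.4175 / 3.752×10⁻⁶ = 111.3 kN, tensile.
σ_{copper} = P / A = 111300 / 600 = 185.5 MPa.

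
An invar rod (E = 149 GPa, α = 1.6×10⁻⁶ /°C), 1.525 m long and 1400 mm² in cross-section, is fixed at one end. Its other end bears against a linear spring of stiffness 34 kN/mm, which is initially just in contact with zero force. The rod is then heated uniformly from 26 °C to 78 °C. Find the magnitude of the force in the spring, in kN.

P ≈ 3.46 kN

If the spring were absent the rod would lengthen by αΔT L = 1.6×10⁻⁶ × 52 × 1525 = 0.1269 mm.
Let P be the compressive force at the spring. The rod shortens elastically by PL/(AE) and the spring compresses by P/k; together these equal δ_free.
So P = δ_free / [L/(AE) + 1/k] = 0.1269 / [ 1525/(1400×149×10³) + 1/(34×10³) ].
P = 0.1269 / 3.672×10⁻⁵ = 3455 N.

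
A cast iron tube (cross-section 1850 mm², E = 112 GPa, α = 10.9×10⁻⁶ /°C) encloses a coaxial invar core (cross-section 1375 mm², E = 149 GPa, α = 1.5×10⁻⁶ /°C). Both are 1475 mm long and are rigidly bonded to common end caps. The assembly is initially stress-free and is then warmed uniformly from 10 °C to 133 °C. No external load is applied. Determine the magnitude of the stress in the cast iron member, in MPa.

The cast iron has the larger α, so on heating it would change length more than the invar if both were free. The rigid plates force a common final length, so the cast iron is put into compression and the invar into tension, with equal and opposite forces P (no external load).
Setting the final lengths equal and cancelling L: (α₁ − α₂)ΔT = P/(A₁E₁) + P/(A₂E₂).
|α₁ − α₂|·ΔT = 9.4×10⁻⁶ × 123 = 0.001156.
1/(A₁E₁) + 1/(A₂E₂) = 1/(1850×112×10³) + 1/(1375×149×10³) = 9.707×10⁻⁹ N⁻¹.
So P = 0.001156 / 9.707×10⁻⁹ = 119.1 kN.
σ_{cast iron} = P/A₁ = 119100/1850 = 64.38 MPa, compressive.

σ ≈ 64.4 MPa (compressive)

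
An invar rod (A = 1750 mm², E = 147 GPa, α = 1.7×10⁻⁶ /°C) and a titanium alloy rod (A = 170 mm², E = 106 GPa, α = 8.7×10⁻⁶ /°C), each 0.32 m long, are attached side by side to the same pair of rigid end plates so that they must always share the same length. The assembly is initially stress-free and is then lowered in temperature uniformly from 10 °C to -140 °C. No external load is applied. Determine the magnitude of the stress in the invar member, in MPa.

Both members must finish at the same length. With the larger α, the titanium alloy tends to over-contract; the plates restrain it, putting the titanium alloy in tension and the invar in compression. With no external load the two internal forces are equal and opposite, magnitude P.
Equating the net (thermal + elastic) strains gives |α₁ − α₂|·ΔT = P·[1/(A₁E₁) + 1/(A₂E₂)].
|α₁ − α₂|·ΔT = 7×10⁻⁶ × 150 = 0.00105.
1/(A₁E₁) + 1/(A₂E₂) = 1/(1750×147×10³) + 1/(170×106×10³) = 5.938×10⁻⁸ N⁻¹.
P = 0.00105 / 5.938×10⁻⁸ = 17680 N = 17.68 kN.
σ_{invar} = P/A₁ = 17680/1750 = 10.1 MPa, compressive.

σ ≈ 10.1 MPa (compressive)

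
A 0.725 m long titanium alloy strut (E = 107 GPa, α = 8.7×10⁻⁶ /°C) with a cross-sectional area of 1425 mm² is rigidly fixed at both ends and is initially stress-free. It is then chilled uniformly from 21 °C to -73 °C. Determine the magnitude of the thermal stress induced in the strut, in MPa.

σ ≈ 87.5 MPa (tensile)

With length fixed, the mechanical strain must cancel the thermal strain αΔT = 8.7×10⁻⁶ × 94 = 817.8×10⁻⁶.
Hence σ = E·αΔT = 107×10³ × 817.8×10⁻⁶ = 87.5 MPa, tensile.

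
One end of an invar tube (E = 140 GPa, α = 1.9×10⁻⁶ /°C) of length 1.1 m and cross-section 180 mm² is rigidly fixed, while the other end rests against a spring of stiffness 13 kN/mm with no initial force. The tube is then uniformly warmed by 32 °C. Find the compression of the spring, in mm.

Free thermal expansion: δ_free = αΔT L = 1.9×10⁻⁶ × 32 × 1100 = 0.06688 mm.
Let P be the compressive force at the spring. The tube shortens elastically by PL/(AE) and the spring compresses by P/k; together these equal δ_free.
So P = δ_free / [L/(AE) + 1/k] = 0.06688 / [ 1100/(180×140×10³) + 1/(13×10³) ].
P = 0.06688 / 0.0001206 = 554.7 N.
Spring compression = P/k = 554.7/(13×10³) = 0.04267 mm.

δ ≈ 0.0427 mm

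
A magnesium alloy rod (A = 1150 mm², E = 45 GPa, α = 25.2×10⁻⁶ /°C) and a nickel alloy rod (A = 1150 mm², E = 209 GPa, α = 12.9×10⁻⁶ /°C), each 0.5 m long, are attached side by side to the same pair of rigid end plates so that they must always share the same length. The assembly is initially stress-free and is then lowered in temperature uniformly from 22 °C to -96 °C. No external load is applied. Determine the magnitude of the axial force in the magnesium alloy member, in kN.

P ≈ 61.8 kN (tensile in the magnesium alloy)

The magnesium alloy has the larger α, so on cooling it would change length more than the nickel alloy if both were free. The rigid plates force a common final length, so the magnesium alloy is put into tension and the nickel alloy into compression, with equal and opposite forces P (no external load).
Setting the final lengths equal and cancelling L: (α₁ − α₂)ΔT = P/(A₁E₁) + P/(A₂E₂).
|α₁ − α₂|·ΔT = 12.3×10⁻⁶ × 118 = 0.001451.
1/(A₁E₁) + 1/(A₂E₂) = 1/(1150×45×10³) + 1/(1150×209×10³) = 2.348×10⁻⁸ N⁻¹.
So P = 0.001451 / 2.348×10⁻⁸ = 61.8 kN.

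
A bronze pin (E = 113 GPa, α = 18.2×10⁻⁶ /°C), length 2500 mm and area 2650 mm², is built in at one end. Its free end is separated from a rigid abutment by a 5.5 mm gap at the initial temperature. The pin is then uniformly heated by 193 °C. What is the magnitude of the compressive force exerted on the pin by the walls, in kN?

P ≈ 393 kN

Unrestrained expansion: δ_free = αΔT L = 18.2×10⁻⁶ × 193 × 2500 = 8.781 mm.
This exceeds the 5.5 mm gap, so the wall pushes back. The portion of expansion that must be recovered elastically is δ_free − gap = 8.781 − 5.5 = 3.281 mm.
That suppressed elongation corresponds to σ = E·Δ/L = 113×10³ × 3.281/2500 = 148.3 MPa.
P = σA = 148.3 × 2650 = 393.1 kN.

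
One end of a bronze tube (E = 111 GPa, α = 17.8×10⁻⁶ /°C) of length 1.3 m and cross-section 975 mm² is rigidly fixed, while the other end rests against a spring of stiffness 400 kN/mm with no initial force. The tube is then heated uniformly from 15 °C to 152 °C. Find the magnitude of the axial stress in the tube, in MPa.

The unrestrained thermal change is αΔT L = 17.8×10⁻⁶ × 137 × 1300 = 3.17 mm.
With a force P in the spring, the elastic change of the tube is PL/(AE) and that of the spring is P/k; compatibility requires their sum to equal δ_free.
So P = δ_free / [L/(AE) + 1/k] = 3.17 / [ 1300/(975×111×10³) + 1/(400×10³) ].
P = 3.17 / 1.451×10⁻⁵ = 218500 N.
σ = P/A = 218500/975 = 224.1 MPa.

σ ≈ 224 MPa (compressive)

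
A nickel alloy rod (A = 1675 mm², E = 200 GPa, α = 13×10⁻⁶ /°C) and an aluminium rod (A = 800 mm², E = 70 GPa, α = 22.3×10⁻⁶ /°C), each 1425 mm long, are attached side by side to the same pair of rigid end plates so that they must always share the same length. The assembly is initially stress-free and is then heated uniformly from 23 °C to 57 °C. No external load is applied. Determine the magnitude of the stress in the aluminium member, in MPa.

σ ≈ 19 MPa (compressive)

Both members must finish at the same length. With the larger α, the aluminium tends to over-expand; the plates restrain it, putting the aluminium in compression and the nickel alloy in tension. With no external load the two internal forces are equal and opposite, magnitude P.
Compatibility of the two members (thermal + elastic change equal): (α₁ − α₂)ΔT = P·[1/(A₁E₁) + 1/(A₂E₂)].
|α₁ − α₂|·ΔT = 9.3×10⁻⁶ × 34 = 0.0003162.
1/(A₁E₁) + 1/(A₂E₂) = 1/(1675×200×10³) + 1/(800×70×10³) = 2.084×10⁻⁸ N⁻¹.
P = 0.0003162 / 2.084×10⁻⁸ = 15170 N = 15.17 kN.
σ_{aluminium} = P/A₂ = 15170/800 = 18.96 MPa, compressive.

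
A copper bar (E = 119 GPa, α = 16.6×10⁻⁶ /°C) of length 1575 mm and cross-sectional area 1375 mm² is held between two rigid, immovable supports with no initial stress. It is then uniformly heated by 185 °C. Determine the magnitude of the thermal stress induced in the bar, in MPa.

σ ≈ 365 MPa (compressive)

Because both ends are immovable the net strain is zero, and the suppressed thermal strain is αΔT = 16.6×10⁻⁶ × 185 = 3071×10⁻⁶.
The stress required to suppress this strain is σ = Eε = 119×10³ × 3071×10⁻⁶ = 365.4 MPa, compressive since the bar is trying to expand.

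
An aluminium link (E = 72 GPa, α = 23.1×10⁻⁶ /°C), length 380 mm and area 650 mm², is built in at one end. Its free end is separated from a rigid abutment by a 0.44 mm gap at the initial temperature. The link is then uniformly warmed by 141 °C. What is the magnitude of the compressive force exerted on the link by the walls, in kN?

P ≈ 98.2 kN

Unrestrained expansion: δ_free = αΔT L = 23.1×10⁻⁶ × 141 × 380 = 1.238 mm.
This exceeds the 0.44 mm gap, so the wall pushes back. The portion of expansion that must be recovered elastically is δ_free − gap = 1.238 − 0.44 = 0.7977 mm.
So σ = E(δ_free − g)/L = 72×10³ × 0.7977/380 = 151.1 MPa.
Force on the wall = σA = 151.1 × 650 mm² = 98.24 kN.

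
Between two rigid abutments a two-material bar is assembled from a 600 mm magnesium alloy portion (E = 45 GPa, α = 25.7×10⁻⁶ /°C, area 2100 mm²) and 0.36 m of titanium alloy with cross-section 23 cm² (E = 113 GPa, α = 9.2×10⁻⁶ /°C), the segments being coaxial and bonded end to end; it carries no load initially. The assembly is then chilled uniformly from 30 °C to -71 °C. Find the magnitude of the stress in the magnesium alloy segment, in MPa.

σ ≈ 116 MPa (tensile)

Free thermal contraction of the whole bar: Σ αᵢΔT Lᵢ = 25.7×10⁻⁶×101×600 + 9.2×10⁻⁶×101×360 = 1.892 mm.
The rigid supports impose zero overall length change; the single axial force P common to all segments must satisfy P Σ Lᵢ/(AᵢEᵢ) = δ_free.
The series flexibility is Σ Lᵢ/(AᵢEᵢ) = 600/(2100×45×10³) + 360/(2300×113×10³) = 7.734×10⁻⁶ mm/N.
So P = 1.892 / 7.734×10⁻⁶ = 244.6 kN, tensile.
σ_{magnesium alloy} = P / A = 244600 / 2100 = 116.5 MPa.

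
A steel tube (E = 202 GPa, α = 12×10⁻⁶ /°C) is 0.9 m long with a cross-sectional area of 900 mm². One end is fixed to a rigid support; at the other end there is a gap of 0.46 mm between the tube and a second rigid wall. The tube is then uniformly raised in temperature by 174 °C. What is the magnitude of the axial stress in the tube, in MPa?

If the wall were absent the tube would grow by αΔT L = 12×10⁻⁶ × 174 × 900 = 1.879 mm.
After closing the 0.46 mm clearance, 1.879 − 0.46 = 1.419 mm of expansion remains to be suppressed by the wall.
Compatibility: PL/(AE) = 1.419 mm, so σ = P/A = E × (1.419/900) = 318.5 MPa.

σ ≈ 319 MPa (compressive)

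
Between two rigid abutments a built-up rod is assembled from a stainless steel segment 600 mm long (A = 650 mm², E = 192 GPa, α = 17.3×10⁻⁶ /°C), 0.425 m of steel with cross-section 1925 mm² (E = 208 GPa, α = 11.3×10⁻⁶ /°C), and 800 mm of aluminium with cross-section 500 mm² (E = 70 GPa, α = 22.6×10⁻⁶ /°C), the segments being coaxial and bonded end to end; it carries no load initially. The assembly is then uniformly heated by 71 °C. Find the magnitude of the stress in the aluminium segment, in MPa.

σ ≈ 164 MPa (compressive)

With the walls removed the bar would change length by δ_free = Σ αᵢΔT Lᵢ = 17.3×10⁻⁶×71×600 + 11.3×10⁻⁶×71×425 + 22.6×10⁻⁶×71×800 = 2.362 mm.
The rigid supports impose zero overall length change; the single axial force P common to all segments must satisfy P Σ Lᵢ/(AᵢEᵢ) = δ_free.
The series flexibility is Σ Lᵢ/(AᵢEᵢ) = 600/(650×192×10³) + 425/(1925×208×10³) + 800/(500×70×10³) = 2.873×10⁻⁵ mm/N.
P = 2.362 / 2.873×10⁻⁵ = 82210 N = 82.21 kN, compressive.
σ_{aluminium} = P / A = 82210 / 500 = 164.4 MPa.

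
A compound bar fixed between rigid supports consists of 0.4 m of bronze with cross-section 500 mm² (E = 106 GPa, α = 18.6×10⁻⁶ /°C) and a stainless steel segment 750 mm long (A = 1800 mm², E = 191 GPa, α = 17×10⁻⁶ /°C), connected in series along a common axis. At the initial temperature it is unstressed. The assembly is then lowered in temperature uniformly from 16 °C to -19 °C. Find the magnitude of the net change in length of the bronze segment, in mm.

Free thermal contraction of the whole bar: Σ αᵢΔT Lᵢ = 18.6×10⁻⁶×35×400 + 17×10⁻⁶×35×750 = 0.7067 mm.
The rigid supports impose zero overall length change; the single axial force P common to all segments must satisfy P Σ Lᵢ/(AᵢEᵢ) = δ_free.
The series flexibility is Σ Lᵢ/(AᵢEᵢ) = 400/(500×106×10³) + 750/(1800×191×10³) = 9.729×10⁻⁶ mm/N.
Hence P = δ_free / Σ(L/AE) = 0.7067/9.729×10⁻⁶ = 72.64 kN (tensile).
For the bronze segment, free thermal change = 18.6×10⁻⁶×35×400 = 0.2604 mm and elastic change from P = 72640×400/(500×106×10³) = 0.5482 mm; these oppose, so the net change is 0.288 mm (segment lengthens).

|ΔL| ≈ 0.288 mm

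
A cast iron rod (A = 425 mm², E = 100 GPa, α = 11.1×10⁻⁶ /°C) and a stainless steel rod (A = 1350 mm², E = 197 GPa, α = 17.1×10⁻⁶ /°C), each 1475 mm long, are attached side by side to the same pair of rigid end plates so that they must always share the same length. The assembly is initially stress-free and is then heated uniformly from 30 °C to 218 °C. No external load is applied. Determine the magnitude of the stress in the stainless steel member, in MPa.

Both members must finish at the same length. With the larger α, the stainless steel tends to over-expand; the plates restrain it, putting the stainless steel in compression and the cast iron in tension. With no external load the two internal forces are equal and opposite, magnitude P.
Setting the final lengths equal and cancelling L: (α₁ − α₂)ΔT = P/(A₁E₁) + P/(A₂E₂).
|α₁ − α₂|·ΔT = 6×10⁻⁶ × 188 = 0.001128.
1/(A₁E₁) + 1/(A₂E₂) = 1/(425×100×10³) + 1/(1350×197×10³) = 2.729×10⁻⁸ N⁻¹.
So P = 0.001128 / 2.729×10⁻⁸ = 41.33 kN.
σ_{stainless steel} = P/A₂ = 41330/1350 = 30.62 MPa, compressive.

σ ≈ 30.6 MPa (compressive)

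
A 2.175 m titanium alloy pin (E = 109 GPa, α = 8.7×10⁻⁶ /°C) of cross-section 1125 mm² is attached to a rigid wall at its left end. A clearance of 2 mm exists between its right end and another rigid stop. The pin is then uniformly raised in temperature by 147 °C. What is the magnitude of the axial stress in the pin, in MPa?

Unrestrained expansion: δ_free = αΔT L = 8.7×10⁻⁶ × 147 × 2175 = 2.782 mm.
After closing the 2 mm clearance, 2.782 − 2 = 0.7816 mm of expansion remains to be suppressed by the wall.
That suppressed elongation corresponds to σ = E·Δ/L = 109×10³ × 0.7816/2175 = 39.17 MPa.

σ ≈ 39.2 MPa (compressive)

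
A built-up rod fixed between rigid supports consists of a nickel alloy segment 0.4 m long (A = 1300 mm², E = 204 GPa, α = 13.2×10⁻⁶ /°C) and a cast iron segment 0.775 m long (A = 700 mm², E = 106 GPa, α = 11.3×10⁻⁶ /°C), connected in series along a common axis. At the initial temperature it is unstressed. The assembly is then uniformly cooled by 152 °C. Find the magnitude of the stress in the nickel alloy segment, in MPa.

σ ≈ 137 MPa (tensile)

If the supports were absent, the total length change would be Σ αᵢΔT Lᵢ = 13.2×10⁻⁶×152×400 + 11.3×10⁻⁶×152×775 = 2.134 mm.
Since the ends are fixed, an axial force P builds up, equal in every segment, with P · Σ Lᵢ/(AᵢEᵢ) = δ_free.
The series flexibility is Σ Lᵢ/(AᵢEᵢ) = 400/(1300×204×10³) + 775/(700×106×10³) = 1.195×10⁻⁵ mm/N.
Hence P = δ_free / Σ(L/AE) = 2.134/1.195×10⁻⁵ = 178.5 kN (tensile).
σ_{nickel alloy} = P / A = 178500 / 1300 = 137.3 MPa.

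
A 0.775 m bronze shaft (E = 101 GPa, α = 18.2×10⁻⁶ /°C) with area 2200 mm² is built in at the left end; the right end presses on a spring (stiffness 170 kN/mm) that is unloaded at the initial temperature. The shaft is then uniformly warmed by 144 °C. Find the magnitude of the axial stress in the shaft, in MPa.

σ ≈ 98.5 MPa (compressive)

If the spring were absent the shaft would lengthen by αΔT L = 18.2×10⁻⁶ × 144 × 775 = 2.031 mm.
Let P be the compressive force at the spring. The shaft shortens elastically by PL/(AE) and the spring compresses by P/k; together these equal δ_free.
P [ L/(AE) + 1/k ] = δ_free → P [ 775/(2200×101×10³) + 1/(170×10³) ] = 2.031.
P = 2.031 / 9.37×10⁻⁶ = 216800 N.
σ = P/A = 216800/2200 = 98.53 MPa.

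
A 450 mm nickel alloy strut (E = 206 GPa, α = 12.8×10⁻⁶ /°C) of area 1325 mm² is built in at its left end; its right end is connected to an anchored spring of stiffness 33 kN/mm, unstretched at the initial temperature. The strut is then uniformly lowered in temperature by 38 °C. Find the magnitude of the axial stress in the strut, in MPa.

Free thermal contraction: δ_free = αΔT L = 12.8×10⁻⁶ × 38 × 450 = 0.2189 mm.
Let P be the tensile force in the spring. The strut extends elastically by PL/(AE) and the spring stretches by P/k; together these equal δ_free.
P [ L/(AE) + 1/k ] = δ_free → P [ 450/(1325×206×10³) + 1/(33×10³) ] = 0.2189.
P = 0.2189 / 3.195×10⁻⁵ = 6850 N.
σ = P/A = 6850/1325 = 5.17 MPa.

σ ≈ 5.17 MPa (tensile)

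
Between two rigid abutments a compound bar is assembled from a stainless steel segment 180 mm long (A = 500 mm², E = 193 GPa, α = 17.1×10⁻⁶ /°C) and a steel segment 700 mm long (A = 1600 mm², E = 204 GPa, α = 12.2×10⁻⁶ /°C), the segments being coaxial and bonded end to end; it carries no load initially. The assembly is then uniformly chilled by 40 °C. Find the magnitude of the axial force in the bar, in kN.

Free thermal contraction of the whole bar: Σ αᵢΔT Lᵢ = 17.1×10⁻⁶×40×180 + 12.2×10⁻⁶×40×700 = 0.4647 mm.
The walls prevent any net length change, so an axial force P (same in every segment) develops. Compatibility: P · Σ Lᵢ/(AᵢEᵢ) = δ_free.
Σ Lᵢ/(AᵢEᵢ) = 180/(500×193×10³) + 700/(1600×204×10³) = 4.01×10⁻⁶ mm/N.
Hence P = δ_free / Σ(L/AE) = 0.4647/4.01×10⁻⁶ = 115.9 kN (tensile).

P ≈ 116 kN (tensile)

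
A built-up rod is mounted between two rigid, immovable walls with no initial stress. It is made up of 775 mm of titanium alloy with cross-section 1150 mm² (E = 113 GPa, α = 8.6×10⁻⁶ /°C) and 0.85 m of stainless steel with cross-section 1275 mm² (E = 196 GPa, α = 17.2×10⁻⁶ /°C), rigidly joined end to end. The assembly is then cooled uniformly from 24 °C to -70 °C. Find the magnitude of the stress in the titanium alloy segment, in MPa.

Free thermal contraction of the whole bar: Σ αᵢΔT Lᵢ = 8.6×10⁻⁶×94×775 + 17.2×10⁻⁶×94×850 = 2.001 mm.
The walls prevent any net length change, so an axial force P (same in every segment) develops. Compatibility: P · Σ Lᵢ/(AᵢEᵢ) = δ_free.
Σ Lᵢ/(AᵢEᵢ) = 775/(1150×113×10³) + 850/(1275×196×10³) = 9.365×10⁻⁶ mm/N.
Hence P = δ_free / Σ(L/AE) = 2.001/9.365×10⁻⁶ = 213.6 kN (tensile).
σ_{titanium alloy} = P / A = 213600 / 1150 = 185.8 MPa.

σ ≈ 186 MPa (tensile)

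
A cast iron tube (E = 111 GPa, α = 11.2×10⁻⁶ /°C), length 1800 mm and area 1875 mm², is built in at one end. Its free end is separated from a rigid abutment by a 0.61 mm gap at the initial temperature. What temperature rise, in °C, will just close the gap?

The gap closes when αΔT L = 0.61 mm, since the tube is still unstressed at that instant.
So ΔT = g/(αL) = 0.61/(11.2×10⁻⁶ × 1800) = 30.26 °C.

ΔT ≈ 30.3 °C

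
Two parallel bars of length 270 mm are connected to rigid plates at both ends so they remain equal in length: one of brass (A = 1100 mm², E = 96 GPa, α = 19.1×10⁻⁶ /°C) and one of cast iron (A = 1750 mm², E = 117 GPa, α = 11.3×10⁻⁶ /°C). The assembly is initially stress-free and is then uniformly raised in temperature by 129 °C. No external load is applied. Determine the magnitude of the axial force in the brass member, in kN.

Both members must finish at the same length. With the larger α, the brass tends to over-expand; the plates restrain it, putting the brass in compression and the cast iron in tension. With no external load the two internal forces are equal and opposite, magnitude P.
Compatibility of the two members (thermal + elastic change equal): (α₁ − α₂)ΔT = P·[1/(A₁E₁) + 1/(A₂E₂)].
|α₁ − α₂|·ΔT = 7.8×10⁻⁶ × 129 = 0.001006.
1/(A₁E₁) + 1/(A₂E₂) = 1/(1100×96×10³) + 1/(1750×117×10³) = 1.435×10⁻⁸ N⁻¹.
P = 0.001006 / 1.435×10⁻⁸ = 70100 N = 70.1 kN.

P ≈ 70.1 kN (compressive in the brass)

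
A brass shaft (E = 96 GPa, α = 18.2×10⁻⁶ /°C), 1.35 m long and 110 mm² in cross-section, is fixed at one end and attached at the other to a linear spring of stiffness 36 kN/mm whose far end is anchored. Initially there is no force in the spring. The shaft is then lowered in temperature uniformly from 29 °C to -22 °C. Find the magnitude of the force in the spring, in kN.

P ≈ 8.05 kN

Free thermal contraction: δ_free = αΔT L = 18.2×10⁻⁶ × 51 × 1350 = 1.253 mm.
With a force P in the spring, the elastic change of the shaft is PL/(AE) and that of the spring is P/k; compatibility requires their sum to equal δ_free.
P [ L/(AE) + 1/k ] = δ_free → P [ 1350/(110×96×10³) + 1/(36×10³) ] = 1.253.
P = 1.253 / 0.0001556 = 8052 N.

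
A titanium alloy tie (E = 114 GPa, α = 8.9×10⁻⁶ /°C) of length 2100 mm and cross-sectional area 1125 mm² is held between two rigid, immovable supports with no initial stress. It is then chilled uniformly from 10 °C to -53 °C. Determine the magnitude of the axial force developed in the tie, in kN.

P ≈ 71.9 kN (tensile)

The ends cannot move, so σ = EαΔT = 114×10³ × 8.9×10⁻⁶ × 63 = 63.92 MPa.
P = AEαΔT = 1125 × 114×10³ × 8.9×10⁻⁶ × 63 = 71.91 kN (tensile).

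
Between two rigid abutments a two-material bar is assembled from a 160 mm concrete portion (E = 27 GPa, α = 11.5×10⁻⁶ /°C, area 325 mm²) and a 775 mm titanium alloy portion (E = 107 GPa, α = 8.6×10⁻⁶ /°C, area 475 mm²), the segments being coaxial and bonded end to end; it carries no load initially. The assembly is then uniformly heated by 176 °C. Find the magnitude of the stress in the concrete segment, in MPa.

If the supports were absent, the total length change would be Σ αᵢΔT Lᵢ = 11.5×10⁻⁶×176×160 + 8.6×10⁻⁶×176×775 = 1.497 mm.
The rigid supports impose zero overall length change; the single axial force P common to all segments must satisfy P Σ Lᵢ/(AᵢEᵢ) = δ_free.
Σ Lᵢ/(AᵢEᵢ) = 160/(325×27×10³) + 775/(475×107×10³) = 3.348×10⁻⁵ mm/N.
So P = 1.497 / 3.348×10⁻⁵ = 44.71 kN, compressive.
σ_{concrete} = P / A = 44710 / 325 = 137.6 MPa.

σ ≈ 138 MPa (compressive)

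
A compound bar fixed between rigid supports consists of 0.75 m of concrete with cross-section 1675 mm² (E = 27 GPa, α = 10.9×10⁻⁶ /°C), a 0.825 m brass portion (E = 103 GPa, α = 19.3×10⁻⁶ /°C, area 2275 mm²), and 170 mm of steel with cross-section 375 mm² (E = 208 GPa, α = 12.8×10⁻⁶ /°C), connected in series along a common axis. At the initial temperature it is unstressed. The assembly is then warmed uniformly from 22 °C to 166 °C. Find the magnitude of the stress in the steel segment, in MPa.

σ ≈ 453 MPa (compressive)

Free thermal expansion of the whole bar: Σ αᵢΔT Lᵢ = 10.9×10⁻⁶×144×750 + 19.3×10⁻⁶×144×825 + 12.8×10⁻⁶×144×170 = 3.783 mm.
The walls prevent any net length change, so an axial force P (same in every segment) develops. Compatibility: P · Σ Lᵢ/(AᵢEᵢ) = δ_free.
Σ Lᵢ/(AᵢEᵢ) = 750/(1675×27×10³) + 825/(2275×103×10³) + 170/(375×208×10³) = 2.228×10⁻⁵ mm/N.
So P = 3.783 / 2.228×10⁻⁵ = 169.8 kN, compressive.
σ_{steel} = P / A = 169800 / 375 = 452.7 MPa.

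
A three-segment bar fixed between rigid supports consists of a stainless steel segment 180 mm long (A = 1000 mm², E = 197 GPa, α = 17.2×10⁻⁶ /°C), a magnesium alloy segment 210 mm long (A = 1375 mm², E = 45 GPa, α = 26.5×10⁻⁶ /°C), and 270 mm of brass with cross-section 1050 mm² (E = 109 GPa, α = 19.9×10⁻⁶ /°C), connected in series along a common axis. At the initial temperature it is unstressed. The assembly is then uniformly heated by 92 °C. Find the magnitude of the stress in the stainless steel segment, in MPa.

σ ≈ 194 MPa (compressive)

Free thermal expansion of the whole bar: Σ αᵢΔT Lᵢ = 17.2×10⁻⁶×92×180 + 26.5×10⁻⁶×92×210 + 19.9×10⁻⁶×92×270 = 1.291 mm.
Since the ends are fixed, an axial force P builds up, equal in every segment, with P · Σ Lᵢ/(AᵢEᵢ) = δ_free.
Σ Lᵢ/(AᵢEᵢ) = 180/(1000×197×10³) + 210/(1375×45×10³) + 270/(1050×109×10³) = 6.667×10⁻⁶ mm/N.
So P = 1.291 / 6.667×10⁻⁶ = 193.7 kN, compressive.
σ_{stainless steel} = P / A = 193700 / 1000 = 193.7 MPa.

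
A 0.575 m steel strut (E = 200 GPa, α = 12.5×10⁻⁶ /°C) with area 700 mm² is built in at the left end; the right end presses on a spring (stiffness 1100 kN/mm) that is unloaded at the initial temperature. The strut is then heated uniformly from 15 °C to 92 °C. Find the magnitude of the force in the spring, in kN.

P ≈ 110 kN

If the spring were absent the strut would lengthen by αΔT L = 12.5×10⁻⁶ × 77 × 575 = 0.5534 mm.
Let P be the compressive force at the spring. The strut shortens elastically by PL/(AE) and the spring compresses by P/k; together these equal δ_free.
So P = δ_free / [L/(AE) + 1/k] = 0.5534 / [ 575/(700×200×10³) + 1/(1100×10³) ].
P = 0.5534 / 5.016×10⁻⁶ = 110300 N.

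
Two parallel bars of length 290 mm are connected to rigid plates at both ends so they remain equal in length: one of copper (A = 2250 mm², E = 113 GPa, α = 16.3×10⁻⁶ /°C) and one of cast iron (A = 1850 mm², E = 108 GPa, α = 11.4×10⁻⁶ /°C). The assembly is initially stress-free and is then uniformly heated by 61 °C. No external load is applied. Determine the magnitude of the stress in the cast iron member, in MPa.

The copper has the larger α, so on heating it would change length more than the cast iron if both were free. The rigid plates force a common final length, so the copper is put into compression and the cast iron into tension, with equal and opposite forces P (no external load).
Compatibility of the two members (thermal + elastic change equal): (α₁ − α₂)ΔT = P·[1/(A₁E₁) + 1/(A₂E₂)].
|α₁ − α₂|·ΔT = 4.9×10⁻⁶ × 61 = 0.0002989.
1/(A₁E₁) + 1/(A₂E₂) = 1/(2250×113×10³) + 1/(1850×108×10³) = 8.938×10⁻⁹ N⁻¹.
P = 0.0002989 / 8.938×10⁻⁹ = 33440 N = 33.44 kN.
σ_{cast iron} = P/A₂ = 33440/1850 = 18.08 MPa, tensile.

σ ≈ 18.1 MPa (tensile)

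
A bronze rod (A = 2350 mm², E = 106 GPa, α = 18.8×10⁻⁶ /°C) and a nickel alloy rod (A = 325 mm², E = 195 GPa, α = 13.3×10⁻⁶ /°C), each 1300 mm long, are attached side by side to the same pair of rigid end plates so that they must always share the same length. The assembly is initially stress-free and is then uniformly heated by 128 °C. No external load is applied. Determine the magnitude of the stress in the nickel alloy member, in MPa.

σ ≈ 109 MPa (tensile)

Equilibrium of a rigid end plate with no external load gives equal and opposite internal forces ±P in the two members. Since α_{bronze} > α_{nickel alloy}, heating drives the bronze into compression and the nickel alloy into tension.
Equating the net (thermal + elastic) strains gives |α₁ − α₂|·ΔT = P·[1/(A₁E₁) + 1/(A₂E₂)].
|α₁ − α₂|·ΔT = 5.5×10⁻⁶ × 128 = 0.000704.
1/(A₁E₁) + 1/(A₂E₂) = 1/(2350×106×10³) + 1/(325×195×10³) = 1.979×10⁻⁸ N⁻¹.
So P = 0.000704 / 1.979×10⁻⁸ = 35.57 kN.
σ_{nickel alloy} = P/A₂ = 35570/325 = 109.4 MPa, tensile.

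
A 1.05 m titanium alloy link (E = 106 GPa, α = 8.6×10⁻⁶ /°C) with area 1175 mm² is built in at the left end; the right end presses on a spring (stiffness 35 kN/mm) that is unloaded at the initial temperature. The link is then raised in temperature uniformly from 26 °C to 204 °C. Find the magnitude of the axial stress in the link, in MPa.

Free thermal expansion: δ_free = αΔT L = 8.6×10⁻⁶ × 178 × 1050 = 1.607 mm.
Let P be the compressive force at the spring. The link shortens elastically by PL/(AE) and the spring compresses by P/k; together these equal δ_free.
P [ L/(AE) + 1/k ] = δ_free → P [ 1050/(1175×106×10³) + 1/(35×10³) ] = 1.607.
P = 1.607 / 3.7×10⁻⁵ = 43440 N.
σ = P/A = 43440/1175 = 36.97 MPa.

σ ≈ 37 MPa (compressive)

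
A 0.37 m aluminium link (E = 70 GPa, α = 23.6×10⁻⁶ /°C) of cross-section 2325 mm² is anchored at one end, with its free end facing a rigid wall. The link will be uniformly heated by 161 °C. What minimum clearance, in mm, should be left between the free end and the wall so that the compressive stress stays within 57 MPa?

With no wall the link would lengthen by αΔT L = 23.6×10⁻⁶ × 161 × 370 = 1.406 mm.
At the allowable stress the elastic shortening the wall may impose is σL/E = 57 × 370 / (70×10³) = 0.3013 mm.
The gap must absorb the remainder: g_min = 1.406 − 0.3013 = 1.105 mm.

g ≈ 1.1 mm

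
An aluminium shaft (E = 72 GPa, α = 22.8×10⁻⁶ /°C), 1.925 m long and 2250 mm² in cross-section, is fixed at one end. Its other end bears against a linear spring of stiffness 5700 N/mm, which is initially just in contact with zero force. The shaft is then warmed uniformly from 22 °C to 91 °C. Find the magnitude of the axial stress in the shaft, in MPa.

If the spring were absent the shaft would lengthen by αΔT L = 22.8×10⁻⁶ × 69 × 1925 = 3.028 mm.
Let P be the compressive force at the spring. The shaft shortens elastically by PL/(AE) and the spring compresses by P/k; together these equal δ_free.
So P = δ_free / [L/(AE) + 1/k] = 3.028 / [ 1925/(2250×72×10³) + 1/(5700) ].
P = 3.028 / 0.0001873 = 16170 N.
σ = P/A = 16170/2250 = 7.185 MPa.

σ ≈ 7.19 MPa (compressive)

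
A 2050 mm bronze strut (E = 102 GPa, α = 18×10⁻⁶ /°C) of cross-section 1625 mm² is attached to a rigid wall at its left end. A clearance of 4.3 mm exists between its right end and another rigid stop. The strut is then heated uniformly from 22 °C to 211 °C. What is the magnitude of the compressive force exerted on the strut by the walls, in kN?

P ≈ 216 kN

Unrestrained expansion: δ_free = αΔT L = 18×10⁻⁶ × 189 × 2050 = 6.974 mm.
This exceeds the 4.3 mm gap, so the wall pushes back. The portion of expansion that must be recovered elastically is δ_free − gap = 6.974 − 4.3 = 2.674 mm.
So σ = E(δ_free − g)/L = 102×10³ × 2.674/2050 = 133.1 MPa.
Force on the wall = σA = 133.1 × 1625 mm² = 216.2 kN.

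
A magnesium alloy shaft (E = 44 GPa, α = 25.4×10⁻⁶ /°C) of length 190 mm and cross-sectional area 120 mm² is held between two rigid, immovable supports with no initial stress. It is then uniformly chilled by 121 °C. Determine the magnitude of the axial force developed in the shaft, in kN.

P ≈ 16.2 kN (tensile)

Full restraint means ε = 0, so the stress is σ = EαΔT = 44×10³ × 25.4×10⁻⁶ × 121 = 135.2 MPa.
P = AEαΔT = 120 × 44×10³ × 25.4×10⁻⁶ × 121 = 16.23 kN (tensile).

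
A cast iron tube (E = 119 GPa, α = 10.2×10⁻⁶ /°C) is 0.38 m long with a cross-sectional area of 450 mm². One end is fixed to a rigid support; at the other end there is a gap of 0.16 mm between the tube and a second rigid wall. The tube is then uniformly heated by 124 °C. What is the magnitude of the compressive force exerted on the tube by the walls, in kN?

Unrestrained expansion: δ_free = αΔT L = 10.2×10⁻⁶ × 124 × 380 = 0.4806 mm.
This exceeds the 0.16 mm gap, so the wall pushes back. The portion of expansion that must be recovered elastically is δ_free − gap = 0.4806 − 0.16 = 0.3206 mm.
So σ = E(δ_free − g)/L = 119×10³ × 0.3206/380 = 100.4 MPa.
P = σA = 100.4 × 450 = 45.18 kN.

P ≈ 45.2 kN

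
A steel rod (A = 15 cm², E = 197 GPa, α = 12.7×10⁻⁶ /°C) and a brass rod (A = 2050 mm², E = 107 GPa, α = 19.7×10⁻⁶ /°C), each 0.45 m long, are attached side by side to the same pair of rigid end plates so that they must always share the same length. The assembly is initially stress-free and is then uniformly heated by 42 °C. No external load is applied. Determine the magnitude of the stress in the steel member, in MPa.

Both members must finish at the same length. With the larger α, the brass tends to over-expand; the plates restrain it, putting the brass in compression and the steel in tension. With no external load the two internal forces are equal and opposite, magnitude P.
Setting the final lengths equal and cancelling L: (α₁ − α₂)ΔT = P/(A₁E₁) + P/(A₂E₂).
|α₁ − α₂|·ΔT = 7×10⁻⁶ × 42 = 0.000294.
1/(A₁E₁) + 1/(A₂E₂) = 1/(1500×197×10³) + 1/(2050×107×10³) = 7.943×10⁻⁹ N⁻¹.
P = 0.000294 / 7.943×10⁻⁹ = 37010 N = 37.01 kN.
σ_{steel} = P/A₁ = 37010/1500 = 24.68 MPa, tensile.

σ ≈ 24.7 MPa (tensile)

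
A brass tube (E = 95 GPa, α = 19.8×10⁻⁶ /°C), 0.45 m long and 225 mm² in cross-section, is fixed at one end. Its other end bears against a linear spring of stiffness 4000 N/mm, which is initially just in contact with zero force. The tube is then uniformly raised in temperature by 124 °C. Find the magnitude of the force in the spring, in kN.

If the spring were absent the tube would lengthen by αΔT L = 19.8×10⁻⁶ × 124 × 450 = 1.105 mm.
With a force P in the spring, the elastic change of the tube is PL/(AE) and that of the spring is P/k; compatibility requires their sum to equal δ_free.
P [ L/(AE) + 1/k ] = δ_free → P [ 450/(225×95×10³) + 1/(4000) ] = 1.105.
P = 1.105 / 0.0002711 = 4076 N.

P ≈ 4.08 kN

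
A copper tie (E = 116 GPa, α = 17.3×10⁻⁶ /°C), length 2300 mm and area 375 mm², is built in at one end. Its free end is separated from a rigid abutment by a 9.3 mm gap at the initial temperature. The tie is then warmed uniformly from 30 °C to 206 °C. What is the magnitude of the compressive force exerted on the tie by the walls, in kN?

Free thermal elongation = αΔT L = 17.3×10⁻⁶ × 176 × 2300 = 7.003 mm.
Since δ_free = 7 mm is less than the 9.3 mm gap, the tie never touches the wall. No axial force develops.

P ≈ 0 kN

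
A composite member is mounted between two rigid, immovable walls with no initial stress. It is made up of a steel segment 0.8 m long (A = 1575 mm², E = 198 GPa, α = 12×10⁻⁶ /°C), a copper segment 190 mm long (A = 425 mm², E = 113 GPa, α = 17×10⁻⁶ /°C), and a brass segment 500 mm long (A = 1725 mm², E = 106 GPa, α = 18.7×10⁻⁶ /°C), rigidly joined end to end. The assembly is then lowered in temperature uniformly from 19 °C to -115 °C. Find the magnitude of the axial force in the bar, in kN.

If the supports were absent, the total length change would be Σ αᵢΔT Lᵢ = 12×10⁻⁶×134×800 + 17×10⁻⁶×134×190 + 18.7×10⁻⁶×134×500 = 2.972 mm.
The walls prevent any net length change, so an axial force P (same in every segment) develops. Compatibility: P · Σ Lᵢ/(AᵢEᵢ) = δ_free.
Σ Lᵢ/(AᵢEᵢ) = 800/(1575×198×10³) + 190/(425×113×10³) + 500/(1725×106×10³) = 9.256×10⁻⁶ mm/N.
Hence P = δ_free / Σ(L/AE) = 2.972/9.256×10⁻⁶ = 321.1 kN (tensile).

P ≈ 321 kN (tensile)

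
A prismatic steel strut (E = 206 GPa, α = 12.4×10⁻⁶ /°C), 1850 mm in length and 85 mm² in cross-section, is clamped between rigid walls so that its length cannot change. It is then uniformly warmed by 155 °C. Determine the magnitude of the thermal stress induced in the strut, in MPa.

σ ≈ 396 MPa (compressive)

Because both ends are immovable the net strain is zero, and the suppressed thermal strain is αΔT = 12.4×10⁻⁶ × 155 = 1922×10⁻⁶.
σ = EαΔT = 206×10³ × 12.4×10⁻⁶ × 155 = 395.9 MPa (compressive; the strut is trying to expand).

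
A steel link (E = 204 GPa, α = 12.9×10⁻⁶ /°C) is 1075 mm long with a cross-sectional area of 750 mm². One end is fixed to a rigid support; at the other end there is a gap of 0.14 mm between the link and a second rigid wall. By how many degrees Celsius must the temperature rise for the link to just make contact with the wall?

The gap closes when αΔT L = 0.14 mm, since the link is still unstressed at that instant.
ΔT = 0.14 / (12.9×10⁻⁶ × 1075) = 10.1 °C.

ΔT ≈ 10.1 °C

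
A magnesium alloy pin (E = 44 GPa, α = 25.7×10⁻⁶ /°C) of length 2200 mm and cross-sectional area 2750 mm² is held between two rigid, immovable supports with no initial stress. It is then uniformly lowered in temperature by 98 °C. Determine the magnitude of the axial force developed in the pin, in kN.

With zero net strain, σ = E·αΔT = 44 GPa × 25.7×10⁻⁶ × 98 = 110.8 MPa.
Then P = σA = 110.8 × 2750 mm² = 304.8 kN, tensile.

P ≈ 305 kN (tensile)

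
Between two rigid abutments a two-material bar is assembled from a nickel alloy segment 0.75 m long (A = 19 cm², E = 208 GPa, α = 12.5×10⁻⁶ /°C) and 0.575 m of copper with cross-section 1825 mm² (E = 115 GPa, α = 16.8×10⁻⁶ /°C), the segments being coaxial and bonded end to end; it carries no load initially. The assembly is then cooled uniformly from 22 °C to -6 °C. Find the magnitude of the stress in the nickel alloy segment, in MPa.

Free thermal contraction of the whole bar: Σ αᵢΔT Lᵢ = 12.5×10⁻⁶×28×750 + 16.8×10⁻⁶×28×575 = 0.533 mm.
Since the ends are fixed, an axial force P builds up, equal in every segment, with P · Σ Lᵢ/(AᵢEᵢ) = δ_free.
Σ Lᵢ/(AᵢEᵢ) = 750/(1900×208×10³) + 575/(1825×115×10³) = 4.637×10⁻⁶ mm/N.
Hence P = δ_free / Σ(L/AE) = 0.533/4.637×10⁻⁶ = 114.9 kN (tensile).
σ_{nickel alloy} = P / A = 114900 / 1900 = 60.49 MPa.

σ ≈ 60.5 MPa (tensile)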